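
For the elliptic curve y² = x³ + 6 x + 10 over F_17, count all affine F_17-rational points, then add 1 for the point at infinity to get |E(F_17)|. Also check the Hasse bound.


Affine points = {(1, 0), (2, 8), (2, 9), (3, 2), (3, 15), (4, 8), (4, 9), (7, 2), (7, 15), (8, 3), (8, 14), (10, 4), (10, 13), (11, 8), (11, 9), (12, 5), (12, 12), (14, 4), (14, 13)}; affine count = 19; |E(F_17)| = 20.

Discriminant check: Δ ∝ 4a³ + 27b² = 4·6³ + 27·10² = 4·216 + 27·100 ≡ 11 (mod 17). Nonzero ⇒ E is nonsingular.
For each x ∈ F_17, compute rhs = x³ + 6·x + 10 mod 17, then count y ∈ F_17 with y² ≡ rhs.
  x = 0: rhs = 10, matching y values: none (0 points).
  x = 1: rhs = 0, matching y values: 0 (1 points).
  x = 2: rhs = 13, matching y values: 8, 9 (2 points).
  x = 3: rhs = 4, matching y values: 2, 15 (2 points).
  x = 4: rhs = 13, matching y values: 8, 9 (2 points).
  x = 5: rhs = 12, matching y values: none (0 points).
  x = 6: rhs = 7, matching y values: none (0 points).
  x = 7: rhs = 4, matching y values: 2, 15 (2 points).
  x = 8: rhs = 9, matching y values: 3, 14 (2 points).
  x = 9: rhs = 11, matching y values: none (0 points).
  x = 10: rhs = 16, matching y values: 4, 13 (2 points).
  x = 11: rhs = 13, matching y values: 8, 9 (2 points).
  x = 12: rhs = 8, matching y values: 5, 12 (2 points).
  x = 13: rhs = 7, matching y values: none (0 points).
  x = 14: rhs = 16, matching y values: 4, 13 (2 points).
  x = 15: rhs = 7, matching y values: none (0 points).
  x = 16: rhs = 3, matching y values: none (0 points).
Total affine count: 19.
Full point count |E(F_17)| = 19 + 1 = 20.
Hasse bound: |20 − (17+1)| = |2| = 2 ≤ 2√17 ≈ 8.2462 ✓.


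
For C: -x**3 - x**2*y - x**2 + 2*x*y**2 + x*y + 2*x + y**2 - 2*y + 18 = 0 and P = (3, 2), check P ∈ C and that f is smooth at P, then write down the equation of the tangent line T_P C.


Tangent line at P: -33*x + 20*y + 59 = 0.

Step 1: f(3, 2) = 0, so P lies on C.
Step 2: partial derivatives
  f_x(x, y) = -3*x**2 - 2*x*y - 2*x + 2*y**2 + y + 2, f_y(x, y) = -x**2 + 4*x*y + x + 2*y - 2.
  f_x(P) = -33, f_y(P) = 20 (gradient nonzero, so P is smooth).
Step 3: tangent line at P: -33·(x − 3) + 20·(y − 2) = 0.
Expanding: -33*x + 20*y + 59 = 0.


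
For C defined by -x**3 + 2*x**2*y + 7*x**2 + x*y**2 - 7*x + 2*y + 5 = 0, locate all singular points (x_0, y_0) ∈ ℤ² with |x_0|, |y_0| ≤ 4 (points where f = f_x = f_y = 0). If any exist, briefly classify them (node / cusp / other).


Singular points: {(1, -2)}; classification: cusp.

Compute partial derivatives:
  f_x = -3*x**2 + 4*x*y + 14*x + y**2 - 7.
  f_y = 2*x**2 + 2*x*y + 2.
Scan x_0 ∈ {−4, ..., 4}. For each x_0, f_y(x_0, y) is a polynomial in y; find its integer roots y ∈ {−4, ..., 4}, then test f_x and f at those candidates.
  x = -4: f_y(-4, y) = 34 - 8*y; no integer root y with |y| ≤ 4.
  x = -3: f_y(-3, y) = 20 - 6*y; no integer root y with |y| ≤ 4.
  x = -2: f_y(-2, y) = 10 - 4*y; no integer root y with |y| ≤ 4.
  x = -1: f_y(-1, y) = 4 - 2*y; vanishes at y ∈ {2}. (-1, 2): f_x = -28 ≠ 0.
  x = 0: f_y(0, y) = 2; no integer root y with |y| ≤ 4.
  x = 1: f_y(1, y) = 2*y + 4; vanishes at y ∈ {-2}. (1, -2): f_x = 0, f = 0 — SINGULAR.
  x = 2: f_y(2, y) = 4*y + 10; no integer root y with |y| ≤ 4.
  x = 3: f_y(3, y) = 6*y + 20; no integer root y with |y| ≤ 4.
  x = 4: f_y(4, y) = 8*y + 34; no integer root y with |y| ≤ 4.
Only singular point on the grid: (1, -2).
Classify: substitute x = 1 + u, y = -2 + v and expand: f = -u**3 + 2*u**2*v + u*v**2 + v**2.
No constant or linear terms (consistent with a singular point). Quadratic part: v**2. Cubic part: -u**3 + 2*u**2*v + u*v**2.
The quadratic part v**2 is a perfect square, so there is a single (double) tangent line v = 0, i.e. y = -2. Restricting the cubic part to that line (v = 0) leaves -u**3 ≠ 0, so f is not divisible by v and the branch is v² ≈ u**3 to lowest order — this is a cusp.
Classification: cusp.


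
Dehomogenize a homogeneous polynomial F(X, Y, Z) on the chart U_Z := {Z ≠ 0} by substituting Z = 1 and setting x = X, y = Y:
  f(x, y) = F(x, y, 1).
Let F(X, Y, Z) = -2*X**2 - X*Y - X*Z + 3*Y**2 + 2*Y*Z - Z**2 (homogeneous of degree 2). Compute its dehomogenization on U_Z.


f(x, y) = -2*x**2 - x*y - x + 3*y**2 + 2*y - 1

On U_Z we set Z = 1. Each monomial c·X^i·Y^j·Z^k in F becomes c·x^i·y^j·1^k = c·x^i·y^j.
Substituting Z = 1: F(X, Y, 1) = -2*x**2 - x*y - x + 3*y**2 + 2*y - 1.
Note: deg(f) ≤ deg(F) = 2; strict inequality happens when F is divisible by Z (lost terms).


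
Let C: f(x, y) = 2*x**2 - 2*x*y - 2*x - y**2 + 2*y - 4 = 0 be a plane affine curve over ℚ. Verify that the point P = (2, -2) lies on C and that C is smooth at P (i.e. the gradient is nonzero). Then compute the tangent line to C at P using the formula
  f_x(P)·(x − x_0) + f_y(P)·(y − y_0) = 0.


Tangent line at P: 10*x + 2*y - 16 = 0.

Step 1: f(2, -2) = 0, so P lies on C.
Step 2: partial derivatives
  f_x(x, y) = 4*x - 2*y - 2, f_y(x, y) = -2*x - 2*y + 2.
  f_x(P) = 10, f_y(P) = 2 (gradient nonzero, so P is smooth).
Step 3: tangent line at P: 10·(x − 2) + 2·(y − -2) = 0.
Expanding: 10*x + 2*y - 16 = 0.


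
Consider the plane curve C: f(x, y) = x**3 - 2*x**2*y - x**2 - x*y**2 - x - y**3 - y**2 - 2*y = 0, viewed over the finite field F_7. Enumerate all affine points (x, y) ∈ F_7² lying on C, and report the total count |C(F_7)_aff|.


Affine F_7-points: {(0, 0), (0, 3), (1, 5), (3, 2), (5, 4)}; count = 5.

For each of the 49 pairs (x, y) ∈ F_7², evaluate f(x, y) mod 7. Record the zeros.
  x = 0: [0↦0, 1↦3, 2↦5, 3↦0, 4↦3, 5↦1, 6↦2]  zeros at y ∈ {0, 3}
  x = 1: [0↦6, 1↦6, 2↦3, 3↦5, 4↦6, 5↦0, 6↦2]  zeros at y ∈ {5}
  x = 2: [0↦2, 1↦2, 2↦4, 3↦2, 4↦4, 5↦4, 6↦3]  zeros at y ∈ ∅
  x = 3: [0↦1, 1↦4, 2↦0, 3↦4, 4↦3, 5↦5, 6↦4]  zeros at y ∈ {2}
  x = 4: [0↦2, 1↦4, 2↦4, 3↦3, 4↦2, 5↦2, 6↦4]  zeros at y ∈ ∅
  x = 5: [0↦4, 1↦1, 2↦1, 3↦5, 4↦0, 5↦1, 6↦2]  zeros at y ∈ {4}
  x = 6: [0↦6, 1↦1, 2↦4, 3↦2, 4↦3, 5↦1, 6↦4]  zeros at y ∈ ∅
Collecting zeros: affine points = {(0, 0), (0, 3), (1, 5), (3, 2), (5, 4)}.
Total count |C(F_7)_aff| = 5.


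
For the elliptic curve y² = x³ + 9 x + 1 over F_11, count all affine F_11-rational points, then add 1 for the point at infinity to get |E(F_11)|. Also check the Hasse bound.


Affine points = {(0, 1), (0, 10), (1, 0), (2, 4), (2, 7), (3, 0), (7, 0)}; affine count = 7; |E(F_11)| = 8.

Discriminant check: Δ ∝ 4a³ + 27b² = 4·9³ + 27·1² = 4·729 + 27·1 ≡ 6 (mod 11). Nonzero ⇒ E is nonsingular.
For each x ∈ F_11, compute rhs = x³ + 9·x + 1 mod 11, then count y ∈ F_11 with y² ≡ rhs.
  x = 0: rhs = 1, matching y values: 1, 10 (2 points).
  x = 1: rhs = 0, matching y values: 0 (1 points).
  x = 2: rhs = 5, matching y values: 4, 7 (2 points).
  x = 3: rhs = 0, matching y values: 0 (1 points).
  x = 4: rhs = 2, matching y values: none (0 points).
  x = 5: rhs = 6, matching y values: none (0 points).
  x = 6: rhs = 7, matching y values: none (0 points).
  x = 7: rhs = 0, matching y values: 0 (1 points).
  x = 8: rhs = 2, matching y values: none (0 points).
  x = 9: rhs = 8, matching y values: none (0 points).
  x = 10: rhs = 2, matching y values: none (0 points).
Total affine count: 7.
Full point count |E(F_11)| = 7 + 1 = 8.
Hasse bound: |8 − (11+1)| = |-4| = 4 ≤ 2√11 ≈ 6.6332 ✓.


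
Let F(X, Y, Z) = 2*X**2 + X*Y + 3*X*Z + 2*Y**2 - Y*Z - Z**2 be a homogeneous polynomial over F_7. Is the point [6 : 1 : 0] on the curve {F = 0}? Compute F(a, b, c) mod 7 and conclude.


F(6,1,0) ≡ 3 (mod 7); P is NOT on the curve.

Evaluate F(6, 1, 0) term-by-term (mod 7).
  2*X**2 ↦ 2·36·1·1 = 72
  X*Y ↦ 1·6·1·1 = 6
  3*X*Z ↦ 3·6·1·0 = 0
  2*Y**2 ↦ 2·1·1·1 = 2
  -Y*Z ↦ -1·1·1·0 = 0
  -Z**2 ↦ -1·1·1·0 = 0
Sum: F(6, 1, 0) = (72) + (6) + (0) + (2) + (0) + (0) = 80.
Reducing mod 7: 80 ≡ 3 (mod 7).
Since F(a, b, c) ≡ 3 ≠ 0 (mod 7), P does NOT lie on the curve.


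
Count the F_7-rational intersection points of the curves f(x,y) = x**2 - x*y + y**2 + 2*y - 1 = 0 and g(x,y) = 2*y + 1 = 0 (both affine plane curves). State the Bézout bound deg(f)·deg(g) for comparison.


Common zeros: {(0, 3), (3, 3)}; count = 2; Bézout bound = 2.

deg(f) = 2, deg(g) = 1, so Bézout bound = 2.
Scan x ∈ F_7. For each x, list the y ∈ F_7 with f(x, y) ≡ 0 and those with g(x, y) ≡ 0 (mod 7); the common zeros in that column are the intersection.
  x = 0: f ≡ 0 at y ∈ {2, 3}; g ≡ 0 at y ∈ {3}; common: {3}.
  x = 1: f ≡ 0 at y ∈ {0, 6}; g ≡ 0 at y ∈ {3}; common: ∅.
  x = 2: f ≡ 0 at y ∈ {2, 5}; g ≡ 0 at y ∈ {3}; common: ∅.
  x = 3: f ≡ 0 at y ∈ {3, 5}; g ≡ 0 at y ∈ {3}; common: {3}.
  x = 4: f ≡ 0 at y ∈ {1}; g ≡ 0 at y ∈ {3}; common: ∅.
  x = 5: f ≡ 0 at y ∈ {4, 6}; g ≡ 0 at y ∈ {3}; common: ∅.
  x = 6: f ≡ 0 at y ∈ {0, 4}; g ≡ 0 at y ∈ {3}; common: ∅.
Collecting: common zeros = {(0, 3), (3, 3)}, so the count is 2.
Comparison with the Bézout bound: 2 ≤ 2 = deg(f)·deg(g), as expected for curves with no common component (the bound is attained).


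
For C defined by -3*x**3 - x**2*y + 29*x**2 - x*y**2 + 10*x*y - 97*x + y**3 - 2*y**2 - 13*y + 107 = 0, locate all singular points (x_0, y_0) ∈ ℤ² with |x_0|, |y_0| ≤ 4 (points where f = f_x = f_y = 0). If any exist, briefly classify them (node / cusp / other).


Singular points: {(3, 2)}; classification: cusp.

Compute partial derivatives:
  f_x = -9*x**2 - 2*x*y + 58*x - y**2 + 10*y - 97.
  f_y = -x**2 - 2*x*y + 10*x + 3*y**2 - 4*y - 13.
Scan x_0 ∈ {−4, ..., 4}. For each x_0, f_y(x_0, y) is a polynomial in y; find its integer roots y ∈ {−4, ..., 4}, then test f_x and f at those candidates.
  x = -4: f_y(-4, y) = 3*y**2 + 4*y - 69; no integer root y with |y| ≤ 4.
  x = -3: f_y(-3, y) = 3*y**2 + 2*y - 52; no integer root y with |y| ≤ 4.
  x = -2: f_y(-2, y) = 3*y**2 - 37; no integer root y with |y| ≤ 4.
  x = -1: f_y(-1, y) = 3*y**2 - 2*y - 24; no integer root y with |y| ≤ 4.
  x = 0: f_y(0, y) = 3*y**2 - 4*y - 13; no integer root y with |y| ≤ 4.
  x = 1: f_y(1, y) = 3*y**2 - 6*y - 4; no integer root y with |y| ≤ 4.
  x = 2: f_y(2, y) = 3*y**2 - 8*y + 3; no integer root y with |y| ≤ 4.
  x = 3: f_y(3, y) = 3*y**2 - 10*y + 8; vanishes at y ∈ {2}. (3, 2): f_x = 0, f = 0 — SINGULAR.
  x = 4: f_y(4, y) = 3*y**2 - 12*y + 11; no integer root y with |y| ≤ 4.
Only singular point on the grid: (3, 2).
Classify: substitute x = 3 + u, y = 2 + v and expand: f = -3*u**3 - u**2*v - u*v**2 + v**3 + v**2.
No constant or linear terms (consistent with a singular point). Quadratic part: v**2. Cubic part: -3*u**3 - u**2*v - u*v**2 + v**3.
The quadratic part v**2 is a perfect square, so there is a single (double) tangent line v = 0, i.e. y = 2. Restricting the cubic part to that line (v = 0) leaves -3*u**3 ≠ 0, so f is not divisible by v and the branch is v² ≈ 3*u**3 to lowest order — this is a cusp.
Classification: cusp.


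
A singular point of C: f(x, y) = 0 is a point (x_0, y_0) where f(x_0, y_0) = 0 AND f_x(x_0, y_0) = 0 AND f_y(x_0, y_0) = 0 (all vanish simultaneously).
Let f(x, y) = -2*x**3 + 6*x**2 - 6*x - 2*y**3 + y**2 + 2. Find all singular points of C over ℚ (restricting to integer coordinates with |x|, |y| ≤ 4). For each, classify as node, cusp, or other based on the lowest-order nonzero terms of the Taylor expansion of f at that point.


Singular points: {(1, 0)}; classification: cusp.

Compute partial derivatives:
  f_x = -6*x**2 + 12*x - 6.
  f_y = -6*y**2 + 2*y.
Scan x_0 ∈ {−4, ..., 4}. For each x_0, f_y(x_0, y) is a polynomial in y; find its integer roots y ∈ {−4, ..., 4}, then test f_x and f at those candidates.
  x = -4: f_y(-4, y) = -6*y**2 + 2*y; vanishes at y ∈ {0}. (-4, 0): f_x = -150 ≠ 0.
  x = -3: f_y(-3, y) = -6*y**2 + 2*y; vanishes at y ∈ {0}. (-3, 0): f_x = -96 ≠ 0.
  x = -2: f_y(-2, y) = -6*y**2 + 2*y; vanishes at y ∈ {0}. (-2, 0): f_x = -54 ≠ 0.
  x = -1: f_y(-1, y) = -6*y**2 + 2*y; vanishes at y ∈ {0}. (-1, 0): f_x = -24 ≠ 0.
  x = 0: f_y(0, y) = -6*y**2 + 2*y; vanishes at y ∈ {0}. (0, 0): f_x = -6 ≠ 0.
  x = 1: f_y(1, y) = -6*y**2 + 2*y; vanishes at y ∈ {0}. (1, 0): f_x = 0, f = 0 — SINGULAR.
  x = 2: f_y(2, y) = -6*y**2 + 2*y; vanishes at y ∈ {0}. (2, 0): f_x = -6 ≠ 0.
  x = 3: f_y(3, y) = -6*y**2 + 2*y; vanishes at y ∈ {0}. (3, 0): f_x = -24 ≠ 0.
  x = 4: f_y(4, y) = -6*y**2 + 2*y; vanishes at y ∈ {0}. (4, 0): f_x = -54 ≠ 0.
Only singular point on the grid: (1, 0).
Classify: substitute x = 1 + u, y = 0 + v and expand: f = -2*u**3 - 2*v**3 + v**2.
No constant or linear terms (consistent with a singular point). Quadratic part: v**2. Cubic part: -2*u**3 - 2*v**3.
The quadratic part v**2 is a perfect square, so there is a single (double) tangent line v = 0, i.e. y = 0. Restricting the cubic part to that line (v = 0) leaves -2*u**3 ≠ 0, so f is not divisible by v and the branch is v² ≈ 2*u**3 to lowest order — this is a cusp.
Classification: cusp.


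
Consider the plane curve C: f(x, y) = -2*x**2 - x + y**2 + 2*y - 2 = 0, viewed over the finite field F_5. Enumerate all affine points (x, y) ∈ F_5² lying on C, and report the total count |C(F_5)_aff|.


Affine F_5-points: {(1, 0), (1, 3), (3, 1), (3, 2), (4, 1), (4, 2)}; count = 6.

For each of the 25 pairs (x, y) ∈ F_5², evaluate f(x, y) mod 5. Record the zeros.
  x = 0: [0↦3, 1↦1, 2↦1, 3↦3, 4↦2]  zeros at y ∈ ∅
  x = 1: [0↦0, 1↦3, 2↦3, 3↦0, 4↦4]  zeros at y ∈ {0, 3}
  x = 2: [0↦3, 1↦1, 2↦1, 3↦3, 4↦2]  zeros at y ∈ ∅
  x = 3: [0↦2, 1↦0, 2↦0, 3↦2, 4↦1]  zeros at y ∈ {1, 2}
  x = 4: [0↦2, 1↦0, 2↦0, 3↦2, 4↦1]  zeros at y ∈ {1, 2}
Collecting zeros: affine points = {(1, 0), (1, 3), (3, 1), (3, 2), (4, 1), (4, 2)}.
Total count |C(F_5)_aff| = 6.


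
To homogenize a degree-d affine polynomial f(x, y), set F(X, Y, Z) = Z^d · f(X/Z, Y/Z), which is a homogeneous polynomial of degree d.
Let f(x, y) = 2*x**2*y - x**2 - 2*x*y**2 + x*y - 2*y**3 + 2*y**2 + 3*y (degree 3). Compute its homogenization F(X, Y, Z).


F(X, Y, Z) = 2*X**2*Y - X**2*Z - 2*X*Y**2 + X*Y*Z - 2*Y**3 + 2*Y**2*Z + 3*Y*Z**2

deg(f) = 3.
Substitute x = X/Z, y = Y/Z into f, then multiply by Z^3.
  monomial 2·x^2·y^1 ↦ 2·X^2·Y^1·Z^0.
  monomial -1·x^2·y^0 ↦ -1·X^2·Y^0·Z^1.
  monomial -2·x^1·y^2 ↦ -2·X^1·Y^2·Z^0.
  monomial 1·x^1·y^1 ↦ 1·X^1·Y^1·Z^1.
  monomial -2·x^0·y^3 ↦ -2·X^0·Y^3·Z^0.
  monomial 2·x^0·y^2 ↦ 2·X^0·Y^2·Z^1.
  monomial 3·x^0·y^1 ↦ 3·X^0·Y^1·Z^2.
Collecting: F(X, Y, Z) = 2*X**2*Y - X**2*Z - 2*X*Y**2 + X*Y*Z - 2*Y**3 + 2*Y**2*Z + 3*Y*Z**2.


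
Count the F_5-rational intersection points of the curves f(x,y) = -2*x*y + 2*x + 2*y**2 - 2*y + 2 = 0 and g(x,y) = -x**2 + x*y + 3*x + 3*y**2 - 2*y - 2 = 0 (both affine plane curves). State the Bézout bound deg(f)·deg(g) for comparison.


Common zeros: ∅; count = 0; Bézout bound = 4.

deg(f) = 2, deg(g) = 2, so Bézout bound = 4.
Scan x ∈ F_5. For each x, list the y ∈ F_5 with f(x, y) ≡ 0 and those with g(x, y) ≡ 0 (mod 5); the common zeros in that column are the intersection.
  x = 0: f ≡ 0 at y ∈ ∅; g ≡ 0 at y ∈ ∅; common: ∅.
  x = 1: f ≡ 0 at y ∈ {3, 4}; g ≡ 0 at y ∈ {0, 2}; common: ∅.
  x = 2: f ≡ 0 at y ∈ ∅; g ≡ 0 at y ∈ {0}; common: ∅.
  x = 3: f ≡ 0 at y ∈ {2}; g ≡ 0 at y ∈ {4}; common: ∅.
  x = 4: f ≡ 0 at y ∈ {0}; g ≡ 0 at y ∈ {2, 4}; common: ∅.
Collecting: common zeros = ∅, so the count is 0.
Comparison with the Bézout bound: 0 ≤ 4 = deg(f)·deg(g), as expected for curves with no common component (the affine F_5-count falls short of the bound because intersections may lie at infinity, over extension fields, or carry multiplicity).


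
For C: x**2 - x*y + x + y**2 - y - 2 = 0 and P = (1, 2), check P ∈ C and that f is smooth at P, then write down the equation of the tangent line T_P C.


Tangent line at P: x + 2*y - 5 = 0.

Step 1: f(1, 2) = 0, so P lies on C.
Step 2: partial derivatives
  f_x(x, y) = 2*x - y + 1, f_y(x, y) = -x + 2*y - 1.
  f_x(P) = 1, f_y(P) = 2 (gradient nonzero, so P is smooth).
Step 3: tangent line at P: 1·(x − 1) + 2·(y − 2) = 0.
Expanding: x + 2*y - 5 = 0.


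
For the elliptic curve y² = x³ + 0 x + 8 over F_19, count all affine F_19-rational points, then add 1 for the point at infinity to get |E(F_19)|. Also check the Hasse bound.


Affine points = {(1, 3), (1, 16), (2, 4), (2, 15), (3, 4), (3, 15), (5, 0), (7, 3), (7, 16), (8, 8), (8, 11), (10, 1), (10, 18), (11, 3), (11, 16), (12, 8), (12, 11), (13, 1), (13, 18), (14, 4), (14, 15), (15, 1), (15, 18), (16, 0), (17, 0), (18, 8), (18, 11)}; affine count = 27; |E(F_19)| = 28.

Discriminant check: Δ ∝ 4a³ + 27b² = 4·0³ + 27·8² = 4·0 + 27·64 ≡ 18 (mod 19). Nonzero ⇒ E is nonsingular.
For each x ∈ F_19, compute rhs = x³ + 0·x + 8 mod 19, then count y ∈ F_19 with y² ≡ rhs.
  x = 0: rhs = 8, matching y values: none (0 points).
  x = 1: rhs = 9, matching y values: 3, 16 (2 points).
  x = 2: rhs = 16, matching y values: 4, 15 (2 points).
  x = 3: rhs = 16, matching y values: 4, 15 (2 points).
  x = 4: rhs = 15, matching y values: none (0 points).
  x = 5: rhs = 0, matching y values: 0 (1 points).
  x = 6: rhs = 15, matching y values: none (0 points).
  x = 7: rhs = 9, matching y values: 3, 16 (2 points).
  x = 8: rhs = 7, matching y values: 8, 11 (2 points).
  x = 9: rhs = 15, matching y values: none (0 points).
  x = 10: rhs = 1, matching y values: 1, 18 (2 points).
  x = 11: rhs = 9, matching y values: 3, 16 (2 points).
  x = 12: rhs = 7, matching y values: 8, 11 (2 points).
  x = 13: rhs = 1, matching y values: 1, 18 (2 points).
  x = 14: rhs = 16, matching y values: 4, 15 (2 points).
  x = 15: rhs = 1, matching y values: 1, 18 (2 points).
  x = 16: rhs = 0, matching y values: 0 (1 points).
  x = 17: rhs = 0, matching y values: 0 (1 points).
  x = 18: rhs = 7, matching y values: 8, 11 (2 points).
Total affine count: 27.
Full point count |E(F_19)| = 27 + 1 = 28.
Hasse bound: |28 − (19+1)| = |8| = 8 ≤ 2√19 ≈ 8.7178 ✓.


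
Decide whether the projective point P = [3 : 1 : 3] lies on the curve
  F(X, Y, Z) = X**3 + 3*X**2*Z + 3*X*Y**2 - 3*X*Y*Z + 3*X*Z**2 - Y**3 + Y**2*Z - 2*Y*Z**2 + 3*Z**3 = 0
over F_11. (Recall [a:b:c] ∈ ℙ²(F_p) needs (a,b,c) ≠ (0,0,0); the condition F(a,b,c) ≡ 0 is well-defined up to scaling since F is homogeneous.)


F(3,1,3) ≡ 5 (mod 11); P is NOT on the curve.

Evaluate F(3, 1, 3) term-by-term (mod 11).
  X**3 ↦ 1·27·1·1 = 27
  3*X**2*Z ↦ 3·9·1·3 = 81
  3*X*Y**2 ↦ 3·3·1·1 = 9
  -3*X*Y*Z ↦ -3·3·1·3 = -27
  3*X*Z**2 ↦ 3·3·1·9 = 81
  -Y**3 ↦ -1·1·1·1 = -1
  Y**2*Z ↦ 1·1·1·3 = 3
  -2*Y*Z**2 ↦ -2·1·1·9 = -18
  3*Z**3 ↦ 3·1·1·27 = 81
Sum: F(3, 1, 3) = (27) + (81) + (9) + (-27) + (81) + (-1) + (3) + (-18) + (81) = 236.
Reducing mod 11: 236 ≡ 5 (mod 11).
Since F(a, b, c) ≡ 5 ≠ 0 (mod 11), P does NOT lie on the curve.


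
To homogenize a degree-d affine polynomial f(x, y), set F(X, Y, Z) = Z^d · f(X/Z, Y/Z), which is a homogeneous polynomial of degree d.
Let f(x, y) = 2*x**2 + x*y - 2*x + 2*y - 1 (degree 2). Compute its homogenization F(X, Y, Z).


F(X, Y, Z) = 2*X**2 + X*Y - 2*X*Z + 2*Y*Z - Z**2

deg(f) = 2.
Substitute x = X/Z, y = Y/Z into f, then multiply by Z^2.
  monomial 2·x^2·y^0 ↦ 2·X^2·Y^0·Z^0.
  monomial 1·x^1·y^1 ↦ 1·X^1·Y^1·Z^0.
  monomial -2·x^1·y^0 ↦ -2·X^1·Y^0·Z^1.
  monomial 2·x^0·y^1 ↦ 2·X^0·Y^1·Z^1.
  monomial -1·x^0·y^0 ↦ -1·X^0·Y^0·Z^2.
Collecting: F(X, Y, Z) = 2*X**2 + X*Y - 2*X*Z + 2*Y*Z - Z**2.


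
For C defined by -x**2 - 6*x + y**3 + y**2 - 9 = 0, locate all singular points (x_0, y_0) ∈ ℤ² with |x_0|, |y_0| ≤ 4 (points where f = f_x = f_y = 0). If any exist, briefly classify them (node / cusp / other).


Singular points: {(-3, 0)}; classification: node.

Compute partial derivatives:
  f_x = -2*x - 6.
  f_y = 3*y**2 + 2*y.
Scan x_0 ∈ {−4, ..., 4}. For each x_0, f_y(x_0, y) is a polynomial in y; find its integer roots y ∈ {−4, ..., 4}, then test f_x and f at those candidates.
  x = -4: f_y(-4, y) = 3*y**2 + 2*y; vanishes at y ∈ {0}. (-4, 0): f_x = 2 ≠ 0.
  x = -3: f_y(-3, y) = 3*y**2 + 2*y; vanishes at y ∈ {0}. (-3, 0): f_x = 0, f = 0 — SINGULAR.
  x = -2: f_y(-2, y) = 3*y**2 + 2*y; vanishes at y ∈ {0}. (-2, 0): f_x = -2 ≠ 0.
  x = -1: f_y(-1, y) = 3*y**2 + 2*y; vanishes at y ∈ {0}. (-1, 0): f_x = -4 ≠ 0.
  x = 0: f_y(0, y) = 3*y**2 + 2*y; vanishes at y ∈ {0}. (0, 0): f_x = -6 ≠ 0.
  x = 1: f_y(1, y) = 3*y**2 + 2*y; vanishes at y ∈ {0}. (1, 0): f_x = -8 ≠ 0.
  x = 2: f_y(2, y) = 3*y**2 + 2*y; vanishes at y ∈ {0}. (2, 0): f_x = -10 ≠ 0.
  x = 3: f_y(3, y) = 3*y**2 + 2*y; vanishes at y ∈ {0}. (3, 0): f_x = -12 ≠ 0.
  x = 4: f_y(4, y) = 3*y**2 + 2*y; vanishes at y ∈ {0}. (4, 0): f_x = -14 ≠ 0.
Only singular point on the grid: (-3, 0).
Classify: substitute x = -3 + u, y = 0 + v and expand: f = -u**2 + v**3 + v**2.
No constant or linear terms (consistent with a singular point). Quadratic part: -u**2 + v**2. Cubic part: v**3.
The quadratic part v**2 - u**2 = (v − u)(v + u) splits into two distinct linear factors, so there are two distinct tangent lines y − 0 = ±(x − -3) — this is a node (ordinary double point).
Classification: node.


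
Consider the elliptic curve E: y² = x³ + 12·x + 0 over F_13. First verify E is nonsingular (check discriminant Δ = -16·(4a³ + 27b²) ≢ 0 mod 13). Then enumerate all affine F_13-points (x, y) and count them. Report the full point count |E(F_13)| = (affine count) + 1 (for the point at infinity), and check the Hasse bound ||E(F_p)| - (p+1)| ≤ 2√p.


Affine points = {(0, 0), (1, 0), (5, 4), (5, 9), (8, 6), (8, 7), (12, 0)}; affine count = 7; |E(F_13)| = 8.

Discriminant check: Δ ∝ 4a³ + 27b² = 4·12³ + 27·0² = 4·1728 + 27·0 ≡ 9 (mod 13). Nonzero ⇒ E is nonsingular.
For each x ∈ F_13, compute rhs = x³ + 12·x + 0 mod 13, then count y ∈ F_13 with y² ≡ rhs.
  x = 0: rhs = 0, matching y values: 0 (1 points).
  x = 1: rhs = 0, matching y values: 0 (1 points).
  x = 2: rhs = 6, matching y values: none (0 points).
  x = 3: rhs = 11, matching y values: none (0 points).
  x = 4: rhs = 8, matching y values: none (0 points).
  x = 5: rhs = 3, matching y values: 4, 9 (2 points).
  x = 6: rhs = 2, matching y values: none (0 points).
  x = 7: rhs = 11, matching y values: none (0 points).
  x = 8: rhs = 10, matching y values: 6, 7 (2 points).
  x = 9: rhs = 5, matching y values: none (0 points).
  x = 10: rhs = 2, matching y values: none (0 points).
  x = 11: rhs = 7, matching y values: none (0 points).
  x = 12: rhs = 0, matching y values: 0 (1 points).
Total affine count: 7.
Full point count |E(F_13)| = 7 + 1 = 8.
Hasse bound: |8 − (13+1)| = |-6| = 6 ≤ 2√13 ≈ 7.2111 ✓.


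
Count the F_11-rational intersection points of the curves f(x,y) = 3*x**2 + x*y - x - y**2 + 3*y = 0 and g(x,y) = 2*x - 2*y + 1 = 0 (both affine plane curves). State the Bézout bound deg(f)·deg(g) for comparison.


Common zeros: {(6, 1), (10, 5)}; count = 2; Bézout bound = 2.

deg(f) = 2, deg(g) = 1, so Bézout bound = 2.
Scan x ∈ F_11. For each x, list the y ∈ F_11 with f(x, y) ≡ 0 and those with g(x, y) ≡ 0 (mod 11); the common zeros in that column are the intersection.
  x = 0: f ≡ 0 at y ∈ {0, 3}; g ≡ 0 at y ∈ {6}; common: ∅.
  x = 1: f ≡ 0 at y ∈ ∅; g ≡ 0 at y ∈ {7}; common: ∅.
  x = 2: f ≡ 0 at y ∈ ∅; g ≡ 0 at y ∈ {8}; common: ∅.
  x = 3: f ≡ 0 at y ∈ {3}; g ≡ 0 at y ∈ {9}; common: ∅.
  x = 4: f ≡ 0 at y ∈ {0, 7}; g ≡ 0 at y ∈ {10}; common: ∅.
  x = 5: f ≡ 0 at y ∈ {1, 7}; g ≡ 0 at y ∈ {0}; common: ∅.
  x = 6: f ≡ 0 at y ∈ {1, 8}; g ≡ 0 at y ∈ {1}; common: {1}.
  x = 7: f ≡ 0 at y ∈ {5}; g ≡ 0 at y ∈ {2}; common: ∅.
  x = 8: f ≡ 0 at y ∈ ∅; g ≡ 0 at y ∈ {3}; common: ∅.
  x = 9: f ≡ 0 at y ∈ ∅; g ≡ 0 at y ∈ {4}; common: ∅.
  x = 10: f ≡ 0 at y ∈ {5, 8}; g ≡ 0 at y ∈ {5}; common: {5}.
Collecting: common zeros = {(6, 1), (10, 5)}, so the count is 2.
Comparison with the Bézout bound: 2 ≤ 2 = deg(f)·deg(g), as expected for curves with no common component (the bound is attained).


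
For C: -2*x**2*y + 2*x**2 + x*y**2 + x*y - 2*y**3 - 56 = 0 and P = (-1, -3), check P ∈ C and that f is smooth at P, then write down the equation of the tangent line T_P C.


Tangent line at P: -10*x - 51*y - 163 = 0.

Step 1: f(-1, -3) = 0, so P lies on C.
Step 2: partial derivatives
  f_x(x, y) = -4*x*y + 4*x + y**2 + y, f_y(x, y) = -2*x**2 + 2*x*y + x - 6*y**2.
  f_x(P) = -10, f_y(P) = -51 (gradient nonzero, so P is smooth).
Step 3: tangent line at P: -10·(x − -1) + -51·(y − -3) = 0.
Expanding: -10*x - 51*y - 163 = 0.


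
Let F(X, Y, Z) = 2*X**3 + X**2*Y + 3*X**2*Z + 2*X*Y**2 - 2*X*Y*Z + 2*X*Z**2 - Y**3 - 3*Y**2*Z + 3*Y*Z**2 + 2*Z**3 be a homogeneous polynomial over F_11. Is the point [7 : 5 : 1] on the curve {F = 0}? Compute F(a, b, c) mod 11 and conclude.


F(7,5,1) ≡ 1 (mod 11); P is NOT on the curve.

Evaluate F(7, 5, 1) term-by-term (mod 11).
  2*X**3 ↦ 2·343·1·1 = 686
  X**2*Y ↦ 1·49·5·1 = 245
  3*X**2*Z ↦ 3·49·1·1 = 147
  2*X*Y**2 ↦ 2·7·25·1 = 350
  -2*X*Y*Z ↦ -2·7·5·1 = -70
  2*X*Z**2 ↦ 2·7·1·1 = 14
  -Y**3 ↦ -1·1·125·1 = -125
  -3*Y**2*Z ↦ -3·1·25·1 = -75
  3*Y*Z**2 ↦ 3·1·5·1 = 15
  2*Z**3 ↦ 2·1·1·1 = 2
Sum: F(7, 5, 1) = (686) + (245) + (147) + (350) + (-70) + (14) + (-125) + (-75) + (15) + (2) = 1189.
Reducing mod 11: 1189 ≡ 1 (mod 11).
Since F(a, b, c) ≡ 1 ≠ 0 (mod 11), P does NOT lie on the curve.


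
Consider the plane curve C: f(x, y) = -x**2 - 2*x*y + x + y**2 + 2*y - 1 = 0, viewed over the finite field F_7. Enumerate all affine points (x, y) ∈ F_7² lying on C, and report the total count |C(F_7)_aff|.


Affine F_7-points: {(0, 2), (0, 3), (1, 1), (1, 6), (2, 3), (2, 6), (3, 0), (3, 4), (4, 2), (4, 4), (5, 0), (5, 1), (6, 5)}; count = 13.

For each of the 49 pairs (x, y) ∈ F_7², evaluate f(x, y) mod 7. Record the zeros.
  x = 0: [0↦6, 1↦2, 2↦0, 3↦0, 4↦2, 5↦6, 6↦5]  zeros at y ∈ {2, 3}
  x = 1: [0↦6, 1↦0, 2↦3, 3↦1, 4↦1, 5↦3, 6↦0]  zeros at y ∈ {1, 6}
  x = 2: [0↦4, 1↦3, 2↦4, 3↦0, 4↦5, 5↦5, 6↦0]  zeros at y ∈ {3, 6}
  x = 3: [0↦0, 1↦4, 2↦3, 3↦4, 4↦0, 5↦5, 6↦5]  zeros at y ∈ {0, 4}
  x = 4: [0↦1, 1↦3, 2↦0, 3↦6, 4↦0, 5↦3, 6↦1]  zeros at y ∈ {2, 4}
  x = 5: [0↦0, 1↦0, 2↦2, 3↦6, 4↦5, 5↦6, 6↦2]  zeros at y ∈ {0, 1}
  x = 6: [0↦4, 1↦2, 2↦2, 3↦4, 4↦1, 5↦0, 6↦1]  zeros at y ∈ {5}
Collecting zeros: affine points = {(0, 2), (0, 3), (1, 1), (1, 6), (2, 3), (2, 6), (3, 0), (3, 4), (4, 2), (4, 4), (5, 0), (5, 1), (6, 5)}.
Total count |C(F_7)_aff| = 13.


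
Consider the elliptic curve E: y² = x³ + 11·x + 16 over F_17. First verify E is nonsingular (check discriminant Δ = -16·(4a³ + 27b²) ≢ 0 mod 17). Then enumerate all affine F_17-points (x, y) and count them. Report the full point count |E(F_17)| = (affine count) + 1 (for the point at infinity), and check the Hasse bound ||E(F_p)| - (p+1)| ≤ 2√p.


Affine points = {(0, 4), (0, 13), (3, 5), (3, 12), (5, 3), (5, 14), (6, 3), (6, 14), (8, 2), (8, 15), (10, 2), (10, 15), (16, 2), (16, 15)}; affine count = 14; |E(F_17)| = 15.

Discriminant check: Δ ∝ 4a³ + 27b² = 4·11³ + 27·16² = 4·1331 + 27·256 ≡ 13 (mod 17). Nonzero ⇒ E is nonsingular.
For each x ∈ F_17, compute rhs = x³ + 11·x + 16 mod 17, then count y ∈ F_17 with y² ≡ rhs.
  x = 0: rhs = 16, matching y values: 4, 13 (2 points).
  x = 1: rhs = 11, matching y values: none (0 points).
  x = 2: rhs = 12, matching y values: none (0 points).
  x = 3: rhs = 8, matching y values: 5, 12 (2 points).
  x = 4: rhs = 5, matching y values: none (0 points).
  x = 5: rhs = 9, matching y values: 3, 14 (2 points).
  x = 6: rhs = 9, matching y values: 3, 14 (2 points).
  x = 7: rhs = 11, matching y values: none (0 points).
  x = 8: rhs = 4, matching y values: 2, 15 (2 points).
  x = 9: rhs = 11, matching y values: none (0 points).
  x = 10: rhs = 4, matching y values: 2, 15 (2 points).
  x = 11: rhs = 6, matching y values: none (0 points).
  x = 12: rhs = 6, matching y values: none (0 points).
  x = 13: rhs = 10, matching y values: none (0 points).
  x = 14: rhs = 7, matching y values: none (0 points).
  x = 15: rhs = 3, matching y values: none (0 points).
  x = 16: rhs = 4, matching y values: 2, 15 (2 points).
Total affine count: 14.
Full point count |E(F_17)| = 14 + 1 = 15.
Hasse bound: |15 − (17+1)| = |-3| = 3 ≤ 2√17 ≈ 8.2462 ✓.


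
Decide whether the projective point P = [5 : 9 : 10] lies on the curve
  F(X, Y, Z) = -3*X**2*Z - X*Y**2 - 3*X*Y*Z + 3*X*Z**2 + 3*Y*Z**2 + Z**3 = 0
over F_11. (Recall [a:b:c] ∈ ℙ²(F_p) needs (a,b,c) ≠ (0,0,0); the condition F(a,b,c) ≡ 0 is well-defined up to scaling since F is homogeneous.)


F(5,9,10) ≡ 0 (mod 11); P is on the curve.

Evaluate F(5, 9, 10) term-by-term (mod 11).
  -3*X**2*Z ↦ -3·25·1·10 = -750
  -X*Y**2 ↦ -1·5·81·1 = -405
  -3*X*Y*Z ↦ -3·5·9·10 = -1350
  3*X*Z**2 ↦ 3·5·1·100 = 1500
  3*Y*Z**2 ↦ 3·1·9·100 = 2700
  Z**3 ↦ 1·1·1·1000 = 1000
Sum: F(5, 9, 10) = (-750) + (-405) + (-1350) + (1500) + (2700) + (1000) = 2695.
Reducing mod 11: 2695 ≡ 0 (mod 11).
Since F(a, b, c) ≡ 0 (mod 11), P lies on the curve.


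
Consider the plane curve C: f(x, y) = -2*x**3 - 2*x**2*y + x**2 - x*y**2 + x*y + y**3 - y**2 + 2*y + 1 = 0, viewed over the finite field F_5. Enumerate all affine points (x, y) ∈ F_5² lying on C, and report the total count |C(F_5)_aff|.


Affine F_5-points: {(0, 3), (1, 0), (1, 1), (3, 1), (4, 2)}; count = 5.

For each of the 25 pairs (x, y) ∈ F_5², evaluate f(x, y) mod 5. Record the zeros.
  x = 0: [0↦1, 1↦3, 2↦4, 3↦0, 4↦2]  zeros at y ∈ {3}
  x = 1: [0↦0, 1↦0, 2↦2, 3↦2, 4↦1]  zeros at y ∈ {0, 1}
  x = 2: [0↦4, 1↦3, 2↦2, 3↦2, 4↦4]  zeros at y ∈ ∅
  x = 3: [0↦1, 1↦0, 2↦2, 3↦3, 4↦4]  zeros at y ∈ {1}
  x = 4: [0↦4, 1↦4, 2↦0, 3↦3, 4↦4]  zeros at y ∈ {2}
Collecting zeros: affine points = {(0, 3), (1, 0), (1, 1), (3, 1), (4, 2)}.
Total count |C(F_5)_aff| = 5.


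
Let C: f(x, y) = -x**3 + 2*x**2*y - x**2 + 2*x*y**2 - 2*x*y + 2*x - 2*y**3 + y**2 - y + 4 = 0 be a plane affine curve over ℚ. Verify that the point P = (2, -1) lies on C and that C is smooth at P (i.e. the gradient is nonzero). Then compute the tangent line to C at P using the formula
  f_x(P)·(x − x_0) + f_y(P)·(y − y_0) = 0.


Tangent line at P: -18*x - 13*y + 23 = 0.

Step 1: f(2, -1) = 0, so P lies on C.
Step 2: partial derivatives
  f_x(x, y) = -3*x**2 + 4*x*y - 2*x + 2*y**2 - 2*y + 2, f_y(x, y) = 2*x**2 + 4*x*y - 2*x - 6*y**2 + 2*y - 1.
  f_x(P) = -18, f_y(P) = -13 (gradient nonzero, so P is smooth).
Step 3: tangent line at P: -18·(x − 2) + -13·(y − -1) = 0.
Expanding: -18*x - 13*y + 23 = 0.


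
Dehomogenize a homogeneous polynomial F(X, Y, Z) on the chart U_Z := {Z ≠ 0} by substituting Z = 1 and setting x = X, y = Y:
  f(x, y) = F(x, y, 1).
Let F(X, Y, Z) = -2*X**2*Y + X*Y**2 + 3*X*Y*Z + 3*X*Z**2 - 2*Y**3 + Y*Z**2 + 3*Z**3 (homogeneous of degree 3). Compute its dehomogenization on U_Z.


f(x, y) = -2*x**2*y + x*y**2 + 3*x*y + 3*x - 2*y**3 + y + 3

On U_Z we set Z = 1. Each monomial c·X^i·Y^j·Z^k in F becomes c·x^i·y^j·1^k = c·x^i·y^j.
Substituting Z = 1: F(X, Y, 1) = -2*x**2*y + x*y**2 + 3*x*y + 3*x - 2*y**3 + y + 3.
Note: deg(f) ≤ deg(F) = 3; strict inequality happens when F is divisible by Z (lost terms).


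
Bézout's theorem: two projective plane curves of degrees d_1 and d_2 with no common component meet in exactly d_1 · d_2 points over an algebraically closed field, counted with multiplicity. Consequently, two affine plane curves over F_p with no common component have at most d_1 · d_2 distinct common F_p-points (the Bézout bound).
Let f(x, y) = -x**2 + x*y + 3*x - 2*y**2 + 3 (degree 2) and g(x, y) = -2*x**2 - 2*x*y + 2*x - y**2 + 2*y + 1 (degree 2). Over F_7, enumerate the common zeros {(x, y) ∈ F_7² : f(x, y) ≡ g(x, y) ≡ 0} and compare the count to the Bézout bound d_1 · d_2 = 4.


Common zeros: ∅; count = 0; Bézout bound = 4.

deg(f) = 2, deg(g) = 2, so Bézout bound = 4.
Scan x ∈ F_7. For each x, list the y ∈ F_7 with f(x, y) ≡ 0 and those with g(x, y) ≡ 0 (mod 7); the common zeros in that column are the intersection.
  x = 0: f ≡ 0 at y ∈ ∅; g ≡ 0 at y ∈ {4, 5}; common: ∅.
  x = 1: f ≡ 0 at y ∈ ∅; g ≡ 0 at y ∈ {1, 6}; common: ∅.
  x = 2: f ≡ 0 at y ∈ {3, 5}; g ≡ 0 at y ∈ ∅; common: ∅.
  x = 3: f ≡ 0 at y ∈ ∅; g ≡ 0 at y ∈ {5}; common: ∅.
  x = 4: f ≡ 0 at y ∈ {3, 6}; g ≡ 0 at y ∈ {4}; common: ∅.
  x = 5: f ≡ 0 at y ∈ {0, 6}; g ≡ 0 at y ∈ ∅; common: ∅.
  x = 6: f ≡ 0 at y ∈ {5}; g ≡ 0 at y ∈ {1, 3}; common: ∅.
Collecting: common zeros = ∅, so the count is 0.
Comparison with the Bézout bound: 0 ≤ 4 = deg(f)·deg(g), as expected for curves with no common component (the affine F_7-count falls short of the bound because intersections may lie at infinity, over extension fields, or carry multiplicity).


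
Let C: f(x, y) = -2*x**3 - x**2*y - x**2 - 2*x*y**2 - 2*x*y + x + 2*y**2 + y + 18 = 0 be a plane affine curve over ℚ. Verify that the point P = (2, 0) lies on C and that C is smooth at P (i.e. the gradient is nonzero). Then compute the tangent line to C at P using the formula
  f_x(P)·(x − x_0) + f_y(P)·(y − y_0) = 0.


Tangent line at P: -27*x - 7*y + 54 = 0.

Step 1: f(2, 0) = 0, so P lies on C.
Step 2: partial derivatives
  f_x(x, y) = -6*x**2 - 2*x*y - 2*x - 2*y**2 - 2*y + 1, f_y(x, y) = -x**2 - 4*x*y - 2*x + 4*y + 1.
  f_x(P) = -27, f_y(P) = -7 (gradient nonzero, so P is smooth).
Step 3: tangent line at P: -27·(x − 2) + -7·(y − 0) = 0.
Expanding: -27*x - 7*y + 54 = 0.


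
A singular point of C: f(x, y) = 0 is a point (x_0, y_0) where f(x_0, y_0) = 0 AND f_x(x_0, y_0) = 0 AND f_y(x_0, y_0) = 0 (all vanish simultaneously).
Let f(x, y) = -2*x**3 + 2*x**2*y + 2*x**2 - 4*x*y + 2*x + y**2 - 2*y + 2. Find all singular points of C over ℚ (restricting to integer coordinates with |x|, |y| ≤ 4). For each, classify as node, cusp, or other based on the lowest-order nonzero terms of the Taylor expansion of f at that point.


Singular points: {(1, 2)}; classification: cusp.

Compute partial derivatives:
  f_x = -6*x**2 + 4*x*y + 4*x - 4*y + 2.
  f_y = 2*x**2 - 4*x + 2*y - 2.
Scan x_0 ∈ {−4, ..., 4}. For each x_0, f_y(x_0, y) is a polynomial in y; find its integer roots y ∈ {−4, ..., 4}, then test f_x and f at those candidates.
  x = -4: f_y(-4, y) = 2*y + 46; no integer root y with |y| ≤ 4.
  x = -3: f_y(-3, y) = 2*y + 28; no integer root y with |y| ≤ 4.
  x = -2: f_y(-2, y) = 2*y + 14; no integer root y with |y| ≤ 4.
  x = -1: f_y(-1, y) = 2*y + 4; vanishes at y ∈ {-2}. (-1, -2): f_x = 8 ≠ 0.
  x = 0: f_y(0, y) = 2*y - 2; vanishes at y ∈ {1}. (0, 1): f_x = -2 ≠ 0.
  x = 1: f_y(1, y) = 2*y - 4; vanishes at y ∈ {2}. (1, 2): f_x = 0, f = 0 — SINGULAR.
  x = 2: f_y(2, y) = 2*y - 2; vanishes at y ∈ {1}. (2, 1): f_x = -10 ≠ 0.
  x = 3: f_y(3, y) = 2*y + 4; vanishes at y ∈ {-2}. (3, -2): f_x = -56 ≠ 0.
  x = 4: f_y(4, y) = 2*y + 14; no integer root y with |y| ≤ 4.
Only singular point on the grid: (1, 2).
Classify: substitute x = 1 + u, y = 2 + v and expand: f = -2*u**3 + 2*u**2*v + v**2.
No constant or linear terms (consistent with a singular point). Quadratic part: v**2. Cubic part: -2*u**3 + 2*u**2*v.
The quadratic part v**2 is a perfect square, so there is a single (double) tangent line v = 0, i.e. y = 2. Restricting the cubic part to that line (v = 0) leaves -2*u**3 ≠ 0, so f is not divisible by v and the branch is v² ≈ 2*u**3 to lowest order — this is a cusp.
Classification: cusp.


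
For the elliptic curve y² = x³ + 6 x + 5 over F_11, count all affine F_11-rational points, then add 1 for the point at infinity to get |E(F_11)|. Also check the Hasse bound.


Affine points = {(0, 4), (0, 7), (1, 1), (1, 10), (2, 5), (2, 6), (4, 4), (4, 7), (6, 2), (6, 9), (7, 4), (7, 7), (8, 2), (8, 9), (10, 3), (10, 8)}; affine count = 16; |E(F_11)| = 17.

Discriminant check: Δ ∝ 4a³ + 27b² = 4·6³ + 27·5² = 4·216 + 27·25 ≡ 10 (mod 11). Nonzero ⇒ E is nonsingular.
For each x ∈ F_11, compute rhs = x³ + 6·x + 5 mod 11, then count y ∈ F_11 with y² ≡ rhs.
  x = 0: rhs = 5, matching y values: 4, 7 (2 points).
  x = 1: rhs = 1, matching y values: 1, 10 (2 points).
  x = 2: rhs = 3, matching y values: 5, 6 (2 points).
  x = 3: rhs = 6, matching y values: none (0 points).
  x = 4: rhs = 5, matching y values: 4, 7 (2 points).
  x = 5: rhs = 6, matching y values: none (0 points).
  x = 6: rhs = 4, matching y values: 2, 9 (2 points).
  x = 7: rhs = 5, matching y values: 4, 7 (2 points).
  x = 8: rhs = 4, matching y values: 2, 9 (2 points).
  x = 9: rhs = 7, matching y values: none (0 points).
  x = 10: rhs = 9, matching y values: 3, 8 (2 points).
Total affine count: 16.
Full point count |E(F_11)| = 16 + 1 = 17.
Hasse bound: |17 − (11+1)| = |5| = 5 ≤ 2√11 ≈ 6.6332 ✓.


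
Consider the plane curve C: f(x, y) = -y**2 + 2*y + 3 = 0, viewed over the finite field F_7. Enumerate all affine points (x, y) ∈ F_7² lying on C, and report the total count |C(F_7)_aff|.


Affine F_7-points: {(0, 3), (0, 6), (1, 3), (1, 6), (2, 3), (2, 6), (3, 3), (3, 6), (4, 3), (4, 6), (5, 3), (5, 6), (6, 3), (6, 6)}; count = 14.

For each of the 49 pairs (x, y) ∈ F_7², evaluate f(x, y) mod 7. Record the zeros.
  x = 0: [0↦3, 1↦4, 2↦3, 3↦0, 4↦2, 5↦2, 6↦0]  zeros at y ∈ {3, 6}
  x = 1: [0↦3, 1↦4, 2↦3, 3↦0, 4↦2, 5↦2, 6↦0]  zeros at y ∈ {3, 6}
  x = 2: [0↦3, 1↦4, 2↦3, 3↦0, 4↦2, 5↦2, 6↦0]  zeros at y ∈ {3, 6}
  x = 3: [0↦3, 1↦4, 2↦3, 3↦0, 4↦2, 5↦2, 6↦0]  zeros at y ∈ {3, 6}
  x = 4: [0↦3, 1↦4, 2↦3, 3↦0, 4↦2, 5↦2, 6↦0]  zeros at y ∈ {3, 6}
  x = 5: [0↦3, 1↦4, 2↦3, 3↦0, 4↦2, 5↦2, 6↦0]  zeros at y ∈ {3, 6}
  x = 6: [0↦3, 1↦4, 2↦3, 3↦0, 4↦2, 5↦2, 6↦0]  zeros at y ∈ {3, 6}
Collecting zeros: affine points = {(0, 3), (0, 6), (1, 3), (1, 6), (2, 3), (2, 6), (3, 3), (3, 6), (4, 3), (4, 6), (5, 3), (5, 6), (6, 3), (6, 6)}.
Total count |C(F_7)_aff| = 14.


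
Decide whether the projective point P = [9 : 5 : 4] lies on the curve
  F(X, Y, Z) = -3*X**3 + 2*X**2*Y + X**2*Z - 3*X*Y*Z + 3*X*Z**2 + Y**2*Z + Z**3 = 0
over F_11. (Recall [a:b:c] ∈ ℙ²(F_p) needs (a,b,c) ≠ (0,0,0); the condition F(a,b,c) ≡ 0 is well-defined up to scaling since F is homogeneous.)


F(9,5,4) ≡ 4 (mod 11); P is NOT on the curve.

Evaluate F(9, 5, 4) term-by-term (mod 11).
  -3*X**3 ↦ -3·729·1·1 = -2187
  2*X**2*Y ↦ 2·81·5·1 = 810
  X**2*Z ↦ 1·81·1·4 = 324
  -3*X*Y*Z ↦ -3·9·5·4 = -540
  3*X*Z**2 ↦ 3·9·1·16 = 432
  Y**2*Z ↦ 1·1·25·4 = 100
  Z**3 ↦ 1·1·1·64 = 64
Sum: F(9, 5, 4) = (-2187) + (810) + (324) + (-540) + (432) + (100) + (64) = -997.
Reducing mod 11: -997 ≡ 4 (mod 11).
Since F(a, b, c) ≡ 4 ≠ 0 (mod 11), P does NOT lie on the curve.


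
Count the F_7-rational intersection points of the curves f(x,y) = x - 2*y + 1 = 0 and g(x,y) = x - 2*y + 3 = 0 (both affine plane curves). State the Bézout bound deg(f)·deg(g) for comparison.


Common zeros: ∅; count = 0; Bézout bound = 1.

deg(f) = 1, deg(g) = 1, so Bézout bound = 1.
Scan x ∈ F_7. For each x, list the y ∈ F_7 with f(x, y) ≡ 0 and those with g(x, y) ≡ 0 (mod 7); the common zeros in that column are the intersection.
  x = 0: f ≡ 0 at y ∈ {4}; g ≡ 0 at y ∈ {5}; common: ∅.
  x = 1: f ≡ 0 at y ∈ {1}; g ≡ 0 at y ∈ {2}; common: ∅.
  x = 2: f ≡ 0 at y ∈ {5}; g ≡ 0 at y ∈ {6}; common: ∅.
  x = 3: f ≡ 0 at y ∈ {2}; g ≡ 0 at y ∈ {3}; common: ∅.
  x = 4: f ≡ 0 at y ∈ {6}; g ≡ 0 at y ∈ {0}; common: ∅.
  x = 5: f ≡ 0 at y ∈ {3}; g ≡ 0 at y ∈ {4}; common: ∅.
  x = 6: f ≡ 0 at y ∈ {0}; g ≡ 0 at y ∈ {1}; common: ∅.
Collecting: common zeros = ∅, so the count is 0.
Comparison with the Bézout bound: 0 ≤ 1 = deg(f)·deg(g), as expected for curves with no common component (the affine F_7-count falls short of the bound because intersections may lie at infinity, over extension fields, or carry multiplicity).
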